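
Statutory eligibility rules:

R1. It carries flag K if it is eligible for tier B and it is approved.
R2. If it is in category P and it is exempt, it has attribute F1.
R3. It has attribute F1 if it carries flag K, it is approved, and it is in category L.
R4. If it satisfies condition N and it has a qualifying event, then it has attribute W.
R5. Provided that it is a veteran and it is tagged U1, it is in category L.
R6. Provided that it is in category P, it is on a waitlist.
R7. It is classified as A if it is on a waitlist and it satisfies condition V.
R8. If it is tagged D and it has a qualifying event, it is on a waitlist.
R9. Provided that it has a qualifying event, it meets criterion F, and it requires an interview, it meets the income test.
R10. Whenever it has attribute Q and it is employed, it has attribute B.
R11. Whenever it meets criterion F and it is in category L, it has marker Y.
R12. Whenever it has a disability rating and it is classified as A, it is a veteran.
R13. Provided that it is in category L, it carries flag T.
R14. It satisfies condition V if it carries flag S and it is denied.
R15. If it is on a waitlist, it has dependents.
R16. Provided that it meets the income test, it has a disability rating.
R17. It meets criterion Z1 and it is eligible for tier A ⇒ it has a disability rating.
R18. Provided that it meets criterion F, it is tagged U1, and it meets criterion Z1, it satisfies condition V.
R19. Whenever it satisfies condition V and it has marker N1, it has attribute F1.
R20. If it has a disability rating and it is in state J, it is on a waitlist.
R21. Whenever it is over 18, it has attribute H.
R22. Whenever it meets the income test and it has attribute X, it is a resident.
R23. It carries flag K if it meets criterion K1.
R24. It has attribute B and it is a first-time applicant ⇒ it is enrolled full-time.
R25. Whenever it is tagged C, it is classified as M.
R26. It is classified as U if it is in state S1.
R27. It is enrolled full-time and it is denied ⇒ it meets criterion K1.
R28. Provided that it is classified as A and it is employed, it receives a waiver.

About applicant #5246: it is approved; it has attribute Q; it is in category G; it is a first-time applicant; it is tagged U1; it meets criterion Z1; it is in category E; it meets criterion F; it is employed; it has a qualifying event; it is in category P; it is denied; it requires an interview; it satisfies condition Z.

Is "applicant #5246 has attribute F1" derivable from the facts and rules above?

Yes

By R6 (it is in category P): it is on a waitlist.
By R9 (it has a qualifying event, it meets criterion F, it requires an interview): it meets the income test.
By R10 (it has attribute Q, it is employed): it has attribute B.
By R16 (it meets the income test): it has a disability rating.
By R18 (it meets criterion F, it is tagged U1, it meets criterion Z1): it satisfies condition V.
By R24 (it has attribute B, it is a first-time applicant): it is enrolled full-time.
By R27 (it is enrolled full-time, it is denied): it meets criterion K1.
By R7 (it is on a waitlist, it satisfies condition V): it is classified as A.
By R12 (it has a disability rating, it is classified as A): it is a veteran.
By R23 (it meets criterion K1): it carries flag K.
By R5 (it is a veteran, it is tagged U1): it is in category L.
By R3 (it carries flag K, it is approved, it is in category L): it has attribute F1.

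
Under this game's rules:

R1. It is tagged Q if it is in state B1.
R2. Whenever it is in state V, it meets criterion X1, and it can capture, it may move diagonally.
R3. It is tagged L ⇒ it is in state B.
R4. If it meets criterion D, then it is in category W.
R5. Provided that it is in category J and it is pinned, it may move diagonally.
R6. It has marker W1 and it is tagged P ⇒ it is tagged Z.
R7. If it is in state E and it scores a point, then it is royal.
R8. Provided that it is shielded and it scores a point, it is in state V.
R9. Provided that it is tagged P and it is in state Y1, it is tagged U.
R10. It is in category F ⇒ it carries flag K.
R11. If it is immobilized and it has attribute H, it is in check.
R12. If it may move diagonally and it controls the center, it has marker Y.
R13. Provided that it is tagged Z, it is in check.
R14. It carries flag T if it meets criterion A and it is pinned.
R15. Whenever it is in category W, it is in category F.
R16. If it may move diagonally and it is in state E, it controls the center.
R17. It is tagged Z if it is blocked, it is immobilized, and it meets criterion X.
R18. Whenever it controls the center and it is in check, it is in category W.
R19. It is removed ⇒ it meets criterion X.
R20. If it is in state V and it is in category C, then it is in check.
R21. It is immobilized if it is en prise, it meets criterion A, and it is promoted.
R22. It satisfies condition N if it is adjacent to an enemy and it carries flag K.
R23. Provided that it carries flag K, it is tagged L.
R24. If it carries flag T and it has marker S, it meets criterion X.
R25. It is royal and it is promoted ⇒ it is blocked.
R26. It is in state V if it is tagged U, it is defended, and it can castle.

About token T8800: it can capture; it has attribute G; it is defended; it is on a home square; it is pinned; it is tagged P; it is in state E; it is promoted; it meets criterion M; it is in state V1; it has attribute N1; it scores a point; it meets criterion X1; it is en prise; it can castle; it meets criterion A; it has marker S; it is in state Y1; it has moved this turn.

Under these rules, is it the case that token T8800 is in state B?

Yes

By R7 (it is in state E, it scores a point): it is royal.
By R9 (it is tagged P, it is in state Y1): it is tagged U.
By R14 (it meets criterion A, it is pinned): it carries flag T.
By R21 (it is en prise, it meets criterion A, it is promoted): it is immobilized.
By R24 (it carries flag T, it has marker S): it meets criterion X.
By R25 (it is royal, it is promoted): it is blocked.
By R26 (it is tagged U, it is defended, it can castle): it is in state V.
By R2 (it is in state V, it meets criterion X1, it can capture): it may move diagonally.
By R16 (it may move diagonally, it is in state E): it controls the center.
By R17 (it is blocked, it is immobilized, it meets criterion X): it is tagged Z.
By R13 (it is tagged Z): it is in check.
By R18 (it controls the center, it is in check): it is in category W.
By R15 (it is in category W): it is in category F.
By R10 (it is in category F): it carries flag K.
By R23 (it carries flag K): it is tagged L.
By R3 (it is tagged L): it is in state B.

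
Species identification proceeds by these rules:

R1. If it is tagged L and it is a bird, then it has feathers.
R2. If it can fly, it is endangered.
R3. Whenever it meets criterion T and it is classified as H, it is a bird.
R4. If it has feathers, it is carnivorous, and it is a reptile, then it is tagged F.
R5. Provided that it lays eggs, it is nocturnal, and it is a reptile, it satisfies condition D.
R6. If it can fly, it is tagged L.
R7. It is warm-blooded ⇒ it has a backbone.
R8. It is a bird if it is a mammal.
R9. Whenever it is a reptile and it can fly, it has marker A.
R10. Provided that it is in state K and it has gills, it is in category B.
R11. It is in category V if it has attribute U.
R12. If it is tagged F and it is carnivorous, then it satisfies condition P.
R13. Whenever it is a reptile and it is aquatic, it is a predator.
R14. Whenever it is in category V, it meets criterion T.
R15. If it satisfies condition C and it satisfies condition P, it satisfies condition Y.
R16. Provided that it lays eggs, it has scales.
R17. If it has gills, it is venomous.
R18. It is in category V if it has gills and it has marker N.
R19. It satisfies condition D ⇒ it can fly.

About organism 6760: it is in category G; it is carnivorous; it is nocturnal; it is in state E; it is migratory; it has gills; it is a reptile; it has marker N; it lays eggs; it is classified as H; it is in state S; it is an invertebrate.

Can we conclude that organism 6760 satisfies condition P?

Yes

By R5 (it lays eggs, it is nocturnal, it is a reptile): it satisfies condition D.
By R18 (it has gills, it has marker N): it is in category V.
By R19 (it satisfies condition D): it can fly.
By R6 (it can fly): it is tagged L.
By R14 (it is in category V): it meets criterion T.
By R3 (it meets criterion T, it is classified as H): it is a bird.
By R1 (it is tagged L, it is a bird): it has feathers.
By R4 (it has feathers, it is carnivorous, it is a reptile): it is tagged F.
By R12 (it is tagged F, it is carnivorous): it satisfies condition P.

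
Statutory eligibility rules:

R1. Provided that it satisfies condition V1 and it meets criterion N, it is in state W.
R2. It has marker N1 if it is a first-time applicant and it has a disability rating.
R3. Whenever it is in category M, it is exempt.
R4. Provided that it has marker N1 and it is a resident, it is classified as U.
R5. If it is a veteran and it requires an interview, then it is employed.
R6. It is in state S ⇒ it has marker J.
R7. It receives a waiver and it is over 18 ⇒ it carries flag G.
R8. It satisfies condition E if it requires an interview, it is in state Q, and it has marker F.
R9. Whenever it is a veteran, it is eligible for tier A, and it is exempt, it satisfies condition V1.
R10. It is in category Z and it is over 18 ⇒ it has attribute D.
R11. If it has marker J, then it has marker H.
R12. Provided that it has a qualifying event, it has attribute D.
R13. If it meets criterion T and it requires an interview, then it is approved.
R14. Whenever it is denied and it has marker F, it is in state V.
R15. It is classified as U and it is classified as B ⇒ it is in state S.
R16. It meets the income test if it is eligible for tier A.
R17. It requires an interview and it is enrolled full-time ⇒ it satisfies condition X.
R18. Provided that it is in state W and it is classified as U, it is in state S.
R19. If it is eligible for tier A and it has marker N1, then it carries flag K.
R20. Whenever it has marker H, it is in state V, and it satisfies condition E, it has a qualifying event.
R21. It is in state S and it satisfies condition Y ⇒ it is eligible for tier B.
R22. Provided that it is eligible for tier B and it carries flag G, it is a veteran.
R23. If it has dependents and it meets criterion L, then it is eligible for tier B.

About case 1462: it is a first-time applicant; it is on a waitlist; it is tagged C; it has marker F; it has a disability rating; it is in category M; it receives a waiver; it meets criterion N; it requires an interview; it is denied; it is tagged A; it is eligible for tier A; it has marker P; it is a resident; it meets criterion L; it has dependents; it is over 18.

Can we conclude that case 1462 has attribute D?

Forward chaining from the given facts derives: has marker N1, is exempt, is classified as U, carries flag G, is in state V, meets the income test, carries flag K, is eligible for tier B, is a veteran, is employed, satisfies condition V1, is in state W, is in state S, has marker J, has marker H.
Rules concluding "it has attribute D": R10 needs "it is in category Z"; R12 needs "it has a qualifying event" — none of these are established.

No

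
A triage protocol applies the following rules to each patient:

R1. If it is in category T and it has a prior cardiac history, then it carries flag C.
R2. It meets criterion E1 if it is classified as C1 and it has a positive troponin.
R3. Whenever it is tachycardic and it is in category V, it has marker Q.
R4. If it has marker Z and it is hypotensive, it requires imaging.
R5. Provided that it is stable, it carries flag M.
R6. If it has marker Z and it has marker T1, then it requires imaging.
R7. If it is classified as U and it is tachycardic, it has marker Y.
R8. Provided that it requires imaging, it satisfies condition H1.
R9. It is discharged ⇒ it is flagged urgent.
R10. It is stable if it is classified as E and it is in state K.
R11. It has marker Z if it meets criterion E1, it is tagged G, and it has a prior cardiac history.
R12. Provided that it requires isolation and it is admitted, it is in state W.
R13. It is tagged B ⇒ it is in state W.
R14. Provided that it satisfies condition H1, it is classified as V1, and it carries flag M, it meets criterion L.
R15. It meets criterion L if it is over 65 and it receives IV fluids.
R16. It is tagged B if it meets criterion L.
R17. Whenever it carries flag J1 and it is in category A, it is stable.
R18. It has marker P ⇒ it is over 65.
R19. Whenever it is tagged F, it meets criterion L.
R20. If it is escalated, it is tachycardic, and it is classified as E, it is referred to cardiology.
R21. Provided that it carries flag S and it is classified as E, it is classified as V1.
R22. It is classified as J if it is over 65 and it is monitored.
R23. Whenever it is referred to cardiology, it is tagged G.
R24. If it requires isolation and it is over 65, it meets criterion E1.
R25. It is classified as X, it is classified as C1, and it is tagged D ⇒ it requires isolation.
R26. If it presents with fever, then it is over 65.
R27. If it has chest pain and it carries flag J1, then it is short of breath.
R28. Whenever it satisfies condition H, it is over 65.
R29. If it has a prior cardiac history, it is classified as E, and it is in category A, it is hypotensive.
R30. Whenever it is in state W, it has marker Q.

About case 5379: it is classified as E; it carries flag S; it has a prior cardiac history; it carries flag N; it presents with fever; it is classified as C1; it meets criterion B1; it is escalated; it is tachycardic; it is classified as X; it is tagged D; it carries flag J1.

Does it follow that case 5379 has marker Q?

No

Forward chaining from the given facts derives: is referred to cardiology, is classified as V1, is tagged G, requires isolation, is over 65, meets criterion E1, has marker Z.
Rules concluding "it has marker Q": R3 needs "it is in category V"; R30 needs "it is in state W" — none of these are established.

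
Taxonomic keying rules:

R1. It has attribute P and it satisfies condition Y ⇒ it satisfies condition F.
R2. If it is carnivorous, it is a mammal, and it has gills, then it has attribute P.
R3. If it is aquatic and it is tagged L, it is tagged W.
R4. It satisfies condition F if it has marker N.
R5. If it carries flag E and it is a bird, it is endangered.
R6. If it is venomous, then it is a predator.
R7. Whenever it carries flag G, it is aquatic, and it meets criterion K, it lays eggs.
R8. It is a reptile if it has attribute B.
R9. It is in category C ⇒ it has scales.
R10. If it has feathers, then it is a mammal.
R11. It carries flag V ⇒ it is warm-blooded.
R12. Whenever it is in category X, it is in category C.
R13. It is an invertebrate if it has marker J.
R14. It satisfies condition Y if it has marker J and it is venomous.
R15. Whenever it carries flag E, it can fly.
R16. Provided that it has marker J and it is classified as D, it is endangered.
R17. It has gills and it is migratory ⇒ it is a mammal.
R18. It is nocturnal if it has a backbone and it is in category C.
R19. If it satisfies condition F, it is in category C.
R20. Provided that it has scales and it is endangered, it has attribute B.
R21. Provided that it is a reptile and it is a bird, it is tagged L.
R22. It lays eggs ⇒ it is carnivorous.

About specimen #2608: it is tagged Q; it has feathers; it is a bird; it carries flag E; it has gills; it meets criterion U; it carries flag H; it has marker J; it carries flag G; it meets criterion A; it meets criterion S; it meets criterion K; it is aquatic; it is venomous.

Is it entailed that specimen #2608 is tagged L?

Yes

By R5 (it carries flag E, it is a bird): it is endangered.
By R7 (it carries flag G, it is aquatic, it meets criterion K): it lays eggs.
By R10 (it has feathers): it is a mammal.
By R14 (it has marker J, it is venomous): it satisfies condition Y.
By R22 (it lays eggs): it is carnivorous.
By R2 (it is carnivorous, it is a mammal, it has gills): it has attribute P.
By R1 (it has attribute P, it satisfies condition Y): it satisfies condition F.
By R19 (it satisfies condition F): it is in category C.
By R9 (it is in category C): it has scales.
By R20 (it has scales, it is endangered): it has attribute B.
By R8 (it has attribute B): it is a reptile.
By R21 (it is a reptile, it is a bird): it is tagged L.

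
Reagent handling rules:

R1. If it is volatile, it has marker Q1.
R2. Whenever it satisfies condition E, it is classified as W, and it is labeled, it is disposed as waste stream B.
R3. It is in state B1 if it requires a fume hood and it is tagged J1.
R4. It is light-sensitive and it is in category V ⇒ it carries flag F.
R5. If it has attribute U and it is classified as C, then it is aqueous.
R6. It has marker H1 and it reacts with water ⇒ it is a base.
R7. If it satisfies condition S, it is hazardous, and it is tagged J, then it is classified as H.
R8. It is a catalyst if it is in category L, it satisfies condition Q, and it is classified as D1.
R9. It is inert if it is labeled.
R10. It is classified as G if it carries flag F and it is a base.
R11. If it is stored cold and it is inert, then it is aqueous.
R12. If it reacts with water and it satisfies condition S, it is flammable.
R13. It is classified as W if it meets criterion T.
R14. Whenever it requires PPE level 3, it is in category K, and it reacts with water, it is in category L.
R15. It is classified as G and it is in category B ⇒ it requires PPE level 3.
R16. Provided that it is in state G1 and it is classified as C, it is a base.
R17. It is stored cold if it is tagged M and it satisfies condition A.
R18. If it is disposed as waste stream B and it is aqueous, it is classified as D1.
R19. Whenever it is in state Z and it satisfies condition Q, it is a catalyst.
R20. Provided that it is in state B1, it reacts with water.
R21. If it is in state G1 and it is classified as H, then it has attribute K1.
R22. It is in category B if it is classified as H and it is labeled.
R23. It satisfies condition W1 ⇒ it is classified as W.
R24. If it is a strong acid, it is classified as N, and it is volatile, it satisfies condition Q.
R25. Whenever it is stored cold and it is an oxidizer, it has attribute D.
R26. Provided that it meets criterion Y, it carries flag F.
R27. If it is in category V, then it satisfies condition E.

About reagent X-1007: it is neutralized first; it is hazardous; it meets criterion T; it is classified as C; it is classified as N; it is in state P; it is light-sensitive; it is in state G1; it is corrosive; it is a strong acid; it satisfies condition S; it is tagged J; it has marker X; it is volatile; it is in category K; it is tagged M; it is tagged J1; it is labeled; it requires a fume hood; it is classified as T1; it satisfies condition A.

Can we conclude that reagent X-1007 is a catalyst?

Forward chaining from the given facts derives: has marker Q1, is in state B1, is classified as H, is inert, is classified as W, is a base, is stored cold, reacts with water, has attribute K1, is in category B, satisfies condition Q, is aqueous, is flammable.
Rules concluding "it is a catalyst": R8 needs "it is in category L"; R19 needs "it is in state Z" — none of these are established.

No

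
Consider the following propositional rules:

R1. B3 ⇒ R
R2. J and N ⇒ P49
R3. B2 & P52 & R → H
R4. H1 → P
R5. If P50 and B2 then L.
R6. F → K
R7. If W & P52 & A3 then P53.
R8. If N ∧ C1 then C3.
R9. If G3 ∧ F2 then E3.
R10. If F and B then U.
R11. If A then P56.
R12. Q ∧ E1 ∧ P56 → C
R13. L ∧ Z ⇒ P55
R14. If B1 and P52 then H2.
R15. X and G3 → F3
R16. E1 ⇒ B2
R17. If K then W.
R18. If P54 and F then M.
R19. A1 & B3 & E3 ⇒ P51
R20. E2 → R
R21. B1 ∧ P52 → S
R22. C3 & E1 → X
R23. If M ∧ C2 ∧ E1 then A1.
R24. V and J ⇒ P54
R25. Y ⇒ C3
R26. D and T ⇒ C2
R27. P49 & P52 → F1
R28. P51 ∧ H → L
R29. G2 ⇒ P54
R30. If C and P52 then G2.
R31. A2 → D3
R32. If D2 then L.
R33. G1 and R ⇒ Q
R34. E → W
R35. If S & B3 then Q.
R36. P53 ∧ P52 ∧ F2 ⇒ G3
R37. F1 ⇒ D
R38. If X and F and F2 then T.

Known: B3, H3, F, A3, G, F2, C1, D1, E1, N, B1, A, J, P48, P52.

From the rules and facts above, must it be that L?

Yes

R  (by R1: B3)
P49  (by R2: J, N)
K  (by R6: F)
C3  (by R8: N, C1)
P56  (by R11: A)
B2  (by R16: E1)
W  (by R17: K)
S  (by R21: B1, P52)
X  (by R22: C3, E1)
F1  (by R27: P49, P52)
Q  (by R35: S, B3)
D  (by R37: F1)
T  (by R38: X, F, F2)
H  (by R3: B2, P52, R)
P53  (by R7: W, P52, A3)
C  (by R12: Q, E1, P56)
C2  (by R26: D, T)
G2  (by R30: C, P52)
G3  (by R36: P53, P52, F2)
E3  (by R9: G3, F2)
P54  (by R29: G2)
M  (by R18: P54, F)
A1  (by R23: M, C2, E1)
P51  (by R19: A1, B3, E3)
L  (by R28: P51, H)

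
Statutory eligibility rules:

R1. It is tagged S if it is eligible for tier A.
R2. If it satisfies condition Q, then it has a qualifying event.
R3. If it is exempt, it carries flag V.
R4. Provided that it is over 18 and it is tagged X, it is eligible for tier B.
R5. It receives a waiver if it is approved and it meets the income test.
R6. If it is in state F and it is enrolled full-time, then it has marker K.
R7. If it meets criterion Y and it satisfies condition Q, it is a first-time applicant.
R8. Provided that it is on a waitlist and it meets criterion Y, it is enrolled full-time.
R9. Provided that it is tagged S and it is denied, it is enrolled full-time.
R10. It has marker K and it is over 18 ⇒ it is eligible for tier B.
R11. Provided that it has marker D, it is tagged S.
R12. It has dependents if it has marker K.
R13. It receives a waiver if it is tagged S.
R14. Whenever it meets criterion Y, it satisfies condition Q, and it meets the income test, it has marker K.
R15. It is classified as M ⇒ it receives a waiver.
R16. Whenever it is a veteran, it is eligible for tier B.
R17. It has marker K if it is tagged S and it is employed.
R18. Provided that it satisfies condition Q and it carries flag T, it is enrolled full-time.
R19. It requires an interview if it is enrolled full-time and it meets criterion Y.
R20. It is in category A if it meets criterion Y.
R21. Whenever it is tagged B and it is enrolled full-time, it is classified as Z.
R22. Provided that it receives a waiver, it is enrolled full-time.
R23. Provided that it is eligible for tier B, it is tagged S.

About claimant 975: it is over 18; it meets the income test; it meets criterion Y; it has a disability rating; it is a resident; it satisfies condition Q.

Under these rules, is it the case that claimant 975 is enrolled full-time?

By R14 (it meets criterion Y, it satisfies condition Q, it meets the income test): it has marker K.
By R10 (it has marker K, it is over 18): it is eligible for tier B.
By R23 (it is eligible for tier B): it is tagged S.
By R13 (it is tagged S): it receives a waiver.
By R22 (it receives a waiver): it is enrolled full-time.

Yes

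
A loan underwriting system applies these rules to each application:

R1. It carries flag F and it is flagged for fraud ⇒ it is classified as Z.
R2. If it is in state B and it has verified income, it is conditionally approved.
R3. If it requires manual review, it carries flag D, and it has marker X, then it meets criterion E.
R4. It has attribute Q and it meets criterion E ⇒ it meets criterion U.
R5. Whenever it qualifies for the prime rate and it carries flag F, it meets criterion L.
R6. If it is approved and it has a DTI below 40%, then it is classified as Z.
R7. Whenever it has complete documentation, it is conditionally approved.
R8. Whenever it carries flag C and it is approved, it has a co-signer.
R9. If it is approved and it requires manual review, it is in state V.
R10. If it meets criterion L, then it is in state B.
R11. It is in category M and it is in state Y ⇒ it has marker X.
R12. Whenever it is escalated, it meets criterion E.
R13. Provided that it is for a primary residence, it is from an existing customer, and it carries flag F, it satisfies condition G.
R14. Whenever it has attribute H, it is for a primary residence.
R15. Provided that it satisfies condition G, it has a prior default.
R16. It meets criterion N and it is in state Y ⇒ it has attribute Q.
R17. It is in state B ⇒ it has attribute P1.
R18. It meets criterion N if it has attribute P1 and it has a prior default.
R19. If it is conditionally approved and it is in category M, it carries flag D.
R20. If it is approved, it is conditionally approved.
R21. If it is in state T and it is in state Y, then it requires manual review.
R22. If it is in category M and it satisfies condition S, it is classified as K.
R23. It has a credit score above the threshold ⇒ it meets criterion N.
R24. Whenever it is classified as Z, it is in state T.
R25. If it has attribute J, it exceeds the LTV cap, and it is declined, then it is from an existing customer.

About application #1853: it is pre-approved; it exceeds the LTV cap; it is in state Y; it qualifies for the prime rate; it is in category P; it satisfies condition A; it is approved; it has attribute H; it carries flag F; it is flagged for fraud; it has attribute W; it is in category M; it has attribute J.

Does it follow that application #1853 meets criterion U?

No

Forward chaining from the given facts derives: is classified as Z, meets criterion L, is in state B, has marker X, is for a primary residence, has attribute P1, is conditionally approved, is in state T, carries flag D, requires manual review, meets criterion E, is in state V.
The only rule concluding "it meets criterion U" is R4, which needs "it has attribute Q"; that is never established.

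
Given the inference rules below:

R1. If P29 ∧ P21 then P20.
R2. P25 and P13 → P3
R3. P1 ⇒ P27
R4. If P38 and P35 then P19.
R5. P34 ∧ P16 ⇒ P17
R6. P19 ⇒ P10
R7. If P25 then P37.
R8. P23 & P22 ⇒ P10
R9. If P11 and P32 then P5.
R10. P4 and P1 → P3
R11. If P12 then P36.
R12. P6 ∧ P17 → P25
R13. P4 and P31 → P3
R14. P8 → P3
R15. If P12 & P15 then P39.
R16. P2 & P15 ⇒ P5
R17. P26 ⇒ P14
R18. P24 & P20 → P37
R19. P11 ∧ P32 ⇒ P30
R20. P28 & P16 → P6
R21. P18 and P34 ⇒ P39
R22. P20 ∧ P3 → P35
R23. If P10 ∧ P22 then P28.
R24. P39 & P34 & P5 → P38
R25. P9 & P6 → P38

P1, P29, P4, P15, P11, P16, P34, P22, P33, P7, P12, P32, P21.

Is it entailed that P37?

P20  (by R1: P29, P21)
P17  (by R5: P34, P16)
P5  (by R9: P11, P32)
P3  (by R10: P4, P1)
P39  (by R15: P12, P15)
P35  (by R22: P20, P3)
P38  (by R24: P39, P34, P5)
P19  (by R4: P38, P35)
P10  (by R6: P19)
P28  (by R23: P10, P22)
P6  (by R20: P28, P16)
P25  (by R12: P6, P17)
P37  (by R7: P25)

Yes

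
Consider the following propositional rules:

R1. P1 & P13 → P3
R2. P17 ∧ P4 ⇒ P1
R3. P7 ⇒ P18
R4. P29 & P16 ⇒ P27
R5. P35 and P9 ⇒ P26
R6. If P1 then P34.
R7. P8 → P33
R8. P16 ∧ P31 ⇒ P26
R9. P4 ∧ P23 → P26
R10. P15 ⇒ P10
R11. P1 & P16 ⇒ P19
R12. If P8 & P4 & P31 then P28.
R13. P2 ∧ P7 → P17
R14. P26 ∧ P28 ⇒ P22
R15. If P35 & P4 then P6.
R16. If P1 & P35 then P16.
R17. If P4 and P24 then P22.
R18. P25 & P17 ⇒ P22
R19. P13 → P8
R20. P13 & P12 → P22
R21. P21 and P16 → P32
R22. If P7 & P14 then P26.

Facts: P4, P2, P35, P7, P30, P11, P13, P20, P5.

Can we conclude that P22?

Forward chaining from the given facts derives: P18, P17, P6, P8, P1, P34, P33, P16, P3, P19.
Rules concluding P22: R14 needs P26; R17 needs P24; R18 needs P25; R20 needs P12 — none of these are established.

No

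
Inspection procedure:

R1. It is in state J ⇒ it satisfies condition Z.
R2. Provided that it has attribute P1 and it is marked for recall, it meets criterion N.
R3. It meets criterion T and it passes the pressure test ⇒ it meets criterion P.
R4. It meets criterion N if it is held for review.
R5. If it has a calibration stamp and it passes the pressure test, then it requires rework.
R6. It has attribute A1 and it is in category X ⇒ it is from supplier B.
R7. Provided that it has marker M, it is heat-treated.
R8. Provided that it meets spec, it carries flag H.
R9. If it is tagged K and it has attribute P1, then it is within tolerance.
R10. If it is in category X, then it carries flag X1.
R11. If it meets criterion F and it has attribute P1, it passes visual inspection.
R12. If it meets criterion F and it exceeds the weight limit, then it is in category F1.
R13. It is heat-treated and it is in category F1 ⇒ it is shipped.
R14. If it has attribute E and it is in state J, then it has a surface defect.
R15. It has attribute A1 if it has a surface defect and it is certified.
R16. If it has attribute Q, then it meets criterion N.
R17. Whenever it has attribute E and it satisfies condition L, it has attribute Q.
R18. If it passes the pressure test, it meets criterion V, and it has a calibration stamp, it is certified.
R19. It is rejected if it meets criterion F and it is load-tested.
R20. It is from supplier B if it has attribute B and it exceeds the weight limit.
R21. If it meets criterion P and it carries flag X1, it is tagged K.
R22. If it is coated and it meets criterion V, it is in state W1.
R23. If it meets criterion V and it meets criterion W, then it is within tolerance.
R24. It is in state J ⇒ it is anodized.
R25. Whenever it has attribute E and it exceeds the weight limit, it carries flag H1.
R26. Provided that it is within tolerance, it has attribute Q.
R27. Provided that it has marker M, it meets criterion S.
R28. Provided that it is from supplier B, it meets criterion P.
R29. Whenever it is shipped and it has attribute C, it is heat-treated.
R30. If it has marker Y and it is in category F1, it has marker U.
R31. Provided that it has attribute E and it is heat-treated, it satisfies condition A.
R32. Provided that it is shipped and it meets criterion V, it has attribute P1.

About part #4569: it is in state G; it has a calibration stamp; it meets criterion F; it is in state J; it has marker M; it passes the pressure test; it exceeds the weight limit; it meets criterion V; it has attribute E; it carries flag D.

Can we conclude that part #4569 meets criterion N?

Forward chaining from the given facts derives: satisfies condition Z, requires rework, is heat-treated, is in category F1, is shipped, has a surface defect, is certified, is anodized, carries flag H1, meets criterion S, satisfies condition A, has attribute P1, passes visual inspection, has attribute A1.
Rules concluding "it meets criterion N": R2 needs "it is marked for recall"; R4 needs "it is held for review"; R16 needs "it has attribute Q" — none of these are established.

No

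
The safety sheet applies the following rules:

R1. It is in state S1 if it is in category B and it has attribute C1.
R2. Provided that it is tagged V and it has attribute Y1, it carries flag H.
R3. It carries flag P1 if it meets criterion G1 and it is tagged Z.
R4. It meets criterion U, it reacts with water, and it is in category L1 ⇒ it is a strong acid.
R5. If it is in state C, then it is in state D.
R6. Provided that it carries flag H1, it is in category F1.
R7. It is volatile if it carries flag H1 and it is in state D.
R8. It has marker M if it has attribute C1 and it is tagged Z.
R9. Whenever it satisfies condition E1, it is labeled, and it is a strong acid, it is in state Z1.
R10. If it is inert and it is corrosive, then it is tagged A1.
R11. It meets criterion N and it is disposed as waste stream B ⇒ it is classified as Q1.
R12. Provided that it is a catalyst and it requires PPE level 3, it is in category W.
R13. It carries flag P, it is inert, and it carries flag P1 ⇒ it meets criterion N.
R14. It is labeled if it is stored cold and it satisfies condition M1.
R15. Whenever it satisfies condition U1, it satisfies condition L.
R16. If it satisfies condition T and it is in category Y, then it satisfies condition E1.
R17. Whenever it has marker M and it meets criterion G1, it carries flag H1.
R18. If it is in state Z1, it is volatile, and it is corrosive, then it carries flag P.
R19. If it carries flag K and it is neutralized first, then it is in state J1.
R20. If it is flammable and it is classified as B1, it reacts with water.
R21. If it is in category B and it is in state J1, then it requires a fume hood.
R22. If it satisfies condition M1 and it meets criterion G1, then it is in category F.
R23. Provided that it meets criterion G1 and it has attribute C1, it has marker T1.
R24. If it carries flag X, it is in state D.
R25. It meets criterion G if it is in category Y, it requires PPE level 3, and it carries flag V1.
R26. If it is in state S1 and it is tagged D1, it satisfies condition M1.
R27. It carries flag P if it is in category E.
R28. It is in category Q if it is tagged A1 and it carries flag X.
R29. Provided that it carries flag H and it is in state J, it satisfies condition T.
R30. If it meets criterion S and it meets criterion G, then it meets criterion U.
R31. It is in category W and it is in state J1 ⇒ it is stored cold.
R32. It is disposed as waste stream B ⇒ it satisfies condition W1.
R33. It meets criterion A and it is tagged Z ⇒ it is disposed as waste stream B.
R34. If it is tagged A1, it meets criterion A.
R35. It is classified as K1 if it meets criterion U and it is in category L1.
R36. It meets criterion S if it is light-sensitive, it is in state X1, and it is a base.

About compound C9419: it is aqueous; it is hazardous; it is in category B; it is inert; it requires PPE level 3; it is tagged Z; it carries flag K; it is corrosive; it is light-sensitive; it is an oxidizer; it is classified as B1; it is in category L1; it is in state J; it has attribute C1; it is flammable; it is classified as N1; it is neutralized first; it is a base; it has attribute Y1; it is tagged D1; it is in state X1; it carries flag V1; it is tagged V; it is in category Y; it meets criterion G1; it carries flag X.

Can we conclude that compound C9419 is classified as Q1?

Forward chaining from the given facts derives: is in state S1, carries flag H, carries flag P1, has marker M, is tagged A1, carries flag H1, is in state J1, reacts with water, requires a fume hood, has marker T1, is in state D, meets criterion G, satisfies condition M1, is in category Q, satisfies condition T, meets criterion A, meets criterion S, is in category F1, is volatile, satisfies condition E1, is in category F, meets criterion U, is disposed as waste stream B, is classified as K1, is a strong acid, satisfies condition W1.
The only rule concluding "it is classified as Q1" is R11, which needs "it meets criterion N"; that is never established.

No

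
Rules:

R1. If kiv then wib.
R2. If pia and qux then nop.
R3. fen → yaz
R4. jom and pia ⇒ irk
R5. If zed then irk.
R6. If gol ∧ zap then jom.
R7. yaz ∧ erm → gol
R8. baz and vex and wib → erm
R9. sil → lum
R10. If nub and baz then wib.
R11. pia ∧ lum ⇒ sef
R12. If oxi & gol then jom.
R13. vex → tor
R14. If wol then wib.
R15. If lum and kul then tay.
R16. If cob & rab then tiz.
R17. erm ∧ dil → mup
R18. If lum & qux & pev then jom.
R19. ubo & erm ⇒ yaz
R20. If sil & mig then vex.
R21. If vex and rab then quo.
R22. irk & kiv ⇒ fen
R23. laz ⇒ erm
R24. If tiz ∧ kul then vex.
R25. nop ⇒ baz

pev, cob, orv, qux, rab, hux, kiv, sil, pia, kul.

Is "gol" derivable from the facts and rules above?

Yes

wib  (by R1: kiv)
nop  (by R2: pia, qux)
lum  (by R9: sil)
tiz  (by R16: cob, rab)
jom  (by R18: lum, qux, pev)
vex  (by R24: tiz, kul)
baz  (by R25: nop)
irk  (by R4: jom, pia)
erm  (by R8: baz, vex, wib)
fen  (by R22: irk, kiv)
yaz  (by R3: fen)
gol  (by R7: yaz, erm)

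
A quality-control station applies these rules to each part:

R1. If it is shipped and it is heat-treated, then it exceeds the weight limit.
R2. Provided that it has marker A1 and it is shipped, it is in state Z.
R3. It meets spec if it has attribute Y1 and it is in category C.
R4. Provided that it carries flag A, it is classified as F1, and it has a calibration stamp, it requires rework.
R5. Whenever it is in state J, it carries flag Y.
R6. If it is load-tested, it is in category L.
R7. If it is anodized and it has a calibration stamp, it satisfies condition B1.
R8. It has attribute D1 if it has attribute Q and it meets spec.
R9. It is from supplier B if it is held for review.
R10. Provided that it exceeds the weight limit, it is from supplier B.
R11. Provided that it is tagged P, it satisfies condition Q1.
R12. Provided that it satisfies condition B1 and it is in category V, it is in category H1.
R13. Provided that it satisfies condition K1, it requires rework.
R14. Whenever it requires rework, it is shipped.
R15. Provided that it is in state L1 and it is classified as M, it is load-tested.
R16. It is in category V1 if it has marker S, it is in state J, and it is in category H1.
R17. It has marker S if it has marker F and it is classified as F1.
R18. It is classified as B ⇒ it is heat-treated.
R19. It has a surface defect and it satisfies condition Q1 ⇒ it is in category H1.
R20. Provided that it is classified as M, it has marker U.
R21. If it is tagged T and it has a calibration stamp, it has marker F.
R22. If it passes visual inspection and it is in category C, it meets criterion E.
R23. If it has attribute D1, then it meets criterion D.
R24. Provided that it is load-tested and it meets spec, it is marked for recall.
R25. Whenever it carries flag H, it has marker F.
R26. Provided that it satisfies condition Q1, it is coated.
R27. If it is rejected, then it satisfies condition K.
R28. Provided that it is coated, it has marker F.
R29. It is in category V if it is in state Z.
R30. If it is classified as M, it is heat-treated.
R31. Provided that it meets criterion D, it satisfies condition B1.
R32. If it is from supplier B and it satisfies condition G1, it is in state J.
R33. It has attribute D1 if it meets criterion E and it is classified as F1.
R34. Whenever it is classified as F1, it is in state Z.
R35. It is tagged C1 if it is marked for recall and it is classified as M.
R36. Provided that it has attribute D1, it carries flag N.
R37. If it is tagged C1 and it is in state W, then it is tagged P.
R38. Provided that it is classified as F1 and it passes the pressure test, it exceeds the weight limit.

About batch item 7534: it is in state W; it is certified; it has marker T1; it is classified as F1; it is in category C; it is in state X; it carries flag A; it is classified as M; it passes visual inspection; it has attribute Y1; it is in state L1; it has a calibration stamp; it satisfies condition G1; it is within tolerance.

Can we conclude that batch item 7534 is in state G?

No

Forward chaining from the given facts derives: meets spec, requires rework, is shipped, is load-tested, has marker U, meets criterion E, is marked for recall, is heat-treated, has attribute D1, is in state Z, is tagged C1, carries flag N, is tagged P, exceeds the weight limit, is in category L, is from supplier B, satisfies condition Q1, meets criterion D, is coated, has marker F, is in category V, satisfies condition B1, is in state J, carries flag Y, is in category H1, has marker S, is in category V1.
No rule has "it is in state G" as its conclusion, and it is not among the given facts.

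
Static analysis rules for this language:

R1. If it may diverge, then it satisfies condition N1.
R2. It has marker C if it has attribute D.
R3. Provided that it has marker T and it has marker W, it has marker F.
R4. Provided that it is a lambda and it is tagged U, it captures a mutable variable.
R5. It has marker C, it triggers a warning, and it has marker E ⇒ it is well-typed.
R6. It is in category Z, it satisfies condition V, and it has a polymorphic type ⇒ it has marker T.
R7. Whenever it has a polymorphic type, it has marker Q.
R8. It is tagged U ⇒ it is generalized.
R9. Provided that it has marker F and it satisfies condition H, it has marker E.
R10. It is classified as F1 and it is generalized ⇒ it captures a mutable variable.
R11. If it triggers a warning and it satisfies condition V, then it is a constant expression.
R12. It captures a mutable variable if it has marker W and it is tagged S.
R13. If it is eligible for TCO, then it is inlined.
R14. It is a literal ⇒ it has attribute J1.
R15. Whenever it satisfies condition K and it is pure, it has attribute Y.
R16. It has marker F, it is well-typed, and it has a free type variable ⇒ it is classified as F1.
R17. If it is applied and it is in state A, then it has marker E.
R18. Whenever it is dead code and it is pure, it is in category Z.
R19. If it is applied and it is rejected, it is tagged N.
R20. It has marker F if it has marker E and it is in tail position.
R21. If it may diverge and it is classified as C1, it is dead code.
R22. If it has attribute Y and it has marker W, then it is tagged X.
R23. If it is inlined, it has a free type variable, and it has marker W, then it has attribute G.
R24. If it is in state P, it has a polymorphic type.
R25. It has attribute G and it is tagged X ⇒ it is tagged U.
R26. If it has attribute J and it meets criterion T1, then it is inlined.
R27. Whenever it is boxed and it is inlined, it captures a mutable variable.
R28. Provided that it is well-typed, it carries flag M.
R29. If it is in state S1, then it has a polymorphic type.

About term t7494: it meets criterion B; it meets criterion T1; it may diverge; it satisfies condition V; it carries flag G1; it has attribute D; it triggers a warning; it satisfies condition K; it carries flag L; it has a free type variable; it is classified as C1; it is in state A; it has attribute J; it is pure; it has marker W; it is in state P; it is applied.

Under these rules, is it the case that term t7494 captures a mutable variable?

Yes

By R2 (it has attribute D): it has marker C.
By R15 (it satisfies condition K, it is pure): it has attribute Y.
By R17 (it is applied, it is in state A): it has marker E.
By R21 (it may diverge, it is classified as C1): it is dead code.
By R22 (it has attribute Y, it has marker W): it is tagged X.
By R24 (it is in state P): it has a polymorphic type.
By R26 (it has attribute J, it meets criterion T1): it is inlined.
By R5 (it has marker C, it triggers a warning, it has marker E): it is well-typed.
By R18 (it is dead code, it is pure): it is in category Z.
By R23 (it is inlined, it has a free type variable, it has marker W): it has attribute G.
By R25 (it has attribute G, it is tagged X): it is tagged U.
By R6 (it is in category Z, it satisfies condition V, it has a polymorphic type): it has marker T.
By R8 (it is tagged U): it is generalized.
By R3 (it has marker T, it has marker W): it has marker F.
By R16 (it has marker F, it is well-typed, it has a free type variable): it is classified as F1.
By R10 (it is classified as F1, it is generalized): it captures a mutable variable.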